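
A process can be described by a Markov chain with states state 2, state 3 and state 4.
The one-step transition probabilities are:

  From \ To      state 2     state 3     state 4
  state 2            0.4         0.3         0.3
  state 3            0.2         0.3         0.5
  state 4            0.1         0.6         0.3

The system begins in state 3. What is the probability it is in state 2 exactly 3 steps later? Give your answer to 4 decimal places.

0.2020

Propagate the distribution vector 3 steps from state 3.
After 0 steps: (0.0000, 1.0000, 0.0000)
After 1 step: (0.2000, 0.3000, 0.5000)
After 2 steps: (0.1900, 0.4500, 0.3600)
After 3 steps: (0.2020, 0.4080, 0.3900)
P(in state 2 after 3 steps) = 0.2020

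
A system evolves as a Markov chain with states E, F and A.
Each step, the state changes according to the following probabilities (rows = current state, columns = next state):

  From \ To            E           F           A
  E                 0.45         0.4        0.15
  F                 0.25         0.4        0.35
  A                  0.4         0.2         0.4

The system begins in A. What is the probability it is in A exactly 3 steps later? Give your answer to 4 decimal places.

Propagate the distribution vector 3 steps from A.
After 0 steps: (0.0000, 0.0000, 1.0000)
After 1 step: (0.4000, 0.2000, 0.4000)
After 2 steps: (0.3900, 0.3200, 0.2900)
After 3 steps: (0.3715, 0.3420, 0.2865)
P(in A after 3 steps) = 0.2865

0.2865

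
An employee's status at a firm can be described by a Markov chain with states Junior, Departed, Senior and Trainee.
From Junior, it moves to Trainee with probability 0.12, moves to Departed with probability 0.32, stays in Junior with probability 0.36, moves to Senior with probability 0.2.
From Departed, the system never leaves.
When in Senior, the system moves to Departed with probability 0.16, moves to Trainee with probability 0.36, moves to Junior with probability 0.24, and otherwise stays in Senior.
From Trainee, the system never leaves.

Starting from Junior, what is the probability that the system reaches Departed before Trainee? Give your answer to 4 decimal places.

0.6277

Let h(s) be the probability of absorption at Departed starting from transient state s. Then h(Departed) = 1 and h(Trainee) = 0. By first-step analysis:
h(Junior) = 0.36·h(Junior) + 0.32·1 + 0.2·h(Senior) + 0.12·0
h(Senior) = 0.24·h(Junior) + 0.16·1 + 0.24·h(Senior) + 0.36·0
Solving: h(Junior) = 0.6277, h(Senior) = 0.4088.
Starting from Junior, the probability is 0.6277.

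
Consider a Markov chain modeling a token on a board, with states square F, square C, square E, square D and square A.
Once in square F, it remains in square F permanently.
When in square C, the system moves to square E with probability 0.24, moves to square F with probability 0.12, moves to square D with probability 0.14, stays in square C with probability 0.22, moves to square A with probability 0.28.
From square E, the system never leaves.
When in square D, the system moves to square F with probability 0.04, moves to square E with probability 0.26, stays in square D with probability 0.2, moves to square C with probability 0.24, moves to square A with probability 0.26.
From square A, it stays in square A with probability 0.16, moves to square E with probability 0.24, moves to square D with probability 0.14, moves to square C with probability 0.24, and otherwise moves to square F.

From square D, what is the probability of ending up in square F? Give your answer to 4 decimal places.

0.2897

Let h(s) be the probability of absorption at square F starting from transient state s. Then h(square F) = 1 and h(square E) = 0. By first-step analysis:
h(square C) = 0.12·1 + 0.22·h(square C) + 0.24·0 + 0.14·h(square D) + 0.28·h(square A)
h(square D) = 0.04·1 + 0.24·h(square C) + 0.26·0 + 0.2·h(square D) + 0.26·h(square A)
h(square A) = 0.22·1 + 0.24·h(square C) + 0.24·0 + 0.14·h(square D) + 0.16·h(square A)
Solving: h(square C) = 0.3534, h(square D) = 0.2897, h(square A) = 0.4112.
Starting from square D, the probability is 0.2897.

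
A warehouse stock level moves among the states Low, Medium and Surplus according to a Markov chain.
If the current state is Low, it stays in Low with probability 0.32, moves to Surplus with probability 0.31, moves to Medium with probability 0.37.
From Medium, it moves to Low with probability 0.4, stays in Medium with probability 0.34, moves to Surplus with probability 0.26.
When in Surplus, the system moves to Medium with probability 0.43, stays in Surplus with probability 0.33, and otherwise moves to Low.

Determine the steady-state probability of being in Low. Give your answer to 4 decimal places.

0.3264

Let the stationary distribution be π with π = πP and π_1 + π_2 + π_3 = 1.
π_1 = 0.32·π_1 + 0.4·π_2 + 0.24·π_3
π_2 = 0.37·π_1 + 0.34·π_2 + 0.43·π_3
Solving with the normalization constraint gives π = (0.3264, 0.3765, 0.2971).
So the stationary probability of Low is 0.3264.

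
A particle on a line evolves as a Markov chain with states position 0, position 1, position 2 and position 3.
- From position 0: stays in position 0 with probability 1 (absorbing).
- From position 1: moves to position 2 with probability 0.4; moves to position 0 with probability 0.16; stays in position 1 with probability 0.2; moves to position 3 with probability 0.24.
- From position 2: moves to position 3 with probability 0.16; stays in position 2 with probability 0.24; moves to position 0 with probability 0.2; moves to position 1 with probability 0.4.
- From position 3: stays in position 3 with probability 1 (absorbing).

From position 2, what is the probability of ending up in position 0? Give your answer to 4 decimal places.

Let h(s) be the probability of absorption at position 0 starting from transient state s. Then h(position 0) = 1 and h(position 3) = 0. By first-step analysis:
h(position 1) = 0.16·1 + 0.2·h(position 1) + 0.4·h(position 2) + 0.24·0
h(position 2) = 0.2·1 + 0.4·h(position 1) + 0.24·h(position 2) + 0.16·0
Solving: h(position 1) = 0.4500, h(position 2) = 0.5000.
Starting from position 2, the probability is 0.5000.

0.5000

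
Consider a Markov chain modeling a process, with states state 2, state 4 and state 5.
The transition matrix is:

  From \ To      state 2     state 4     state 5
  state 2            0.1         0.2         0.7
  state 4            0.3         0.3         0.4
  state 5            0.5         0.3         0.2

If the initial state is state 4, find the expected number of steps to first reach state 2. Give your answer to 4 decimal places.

2.7273

Let t(s) be the expected number of steps to first reach state 2 from state s, with t(state 2) = 0. Conditioning on the first step:
t(state 4) = 1 + 0.3·t(state 4) + 0.4·t(state 5)
t(state 5) = 1 + 0.3·t(state 4) + 0.2·t(state 5)
Solving: t(state 4) = 2.7273, t(state 5) = 2.2727.
Expected steps from state 4 to state 2: 2.7273.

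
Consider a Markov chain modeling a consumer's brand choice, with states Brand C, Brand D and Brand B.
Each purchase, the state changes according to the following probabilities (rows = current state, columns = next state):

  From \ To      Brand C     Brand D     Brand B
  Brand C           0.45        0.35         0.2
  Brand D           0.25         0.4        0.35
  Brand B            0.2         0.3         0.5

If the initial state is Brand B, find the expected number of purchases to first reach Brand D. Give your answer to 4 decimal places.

Let t(s) be the expected number of purchases to first reach Brand D from state s, with t(Brand D) = 0. Conditioning on the first purchase:
t(Brand C) = 1 + 0.45·t(Brand C) + 0.2·t(Brand B)
t(Brand B) = 1 + 0.2·t(Brand C) + 0.5·t(Brand B)
Solving: t(Brand C) = 2.9787, t(Brand B) = 3.1915.
Expected purchases from Brand B to Brand D: 3.1915.

3.1915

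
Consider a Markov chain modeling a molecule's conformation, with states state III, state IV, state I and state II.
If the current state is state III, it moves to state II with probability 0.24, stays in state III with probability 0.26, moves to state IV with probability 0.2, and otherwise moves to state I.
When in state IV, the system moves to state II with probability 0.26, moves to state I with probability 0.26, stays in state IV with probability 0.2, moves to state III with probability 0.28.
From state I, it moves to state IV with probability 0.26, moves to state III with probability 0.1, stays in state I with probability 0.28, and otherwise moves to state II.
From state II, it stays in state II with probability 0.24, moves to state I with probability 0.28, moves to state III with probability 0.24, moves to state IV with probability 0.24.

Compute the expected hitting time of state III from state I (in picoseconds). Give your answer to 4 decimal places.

5.4014

Let t(s) be the expected number of picoseconds to first reach state III from state s, with t(state III) = 0. Conditioning on the first picosecond:
t(state IV) = 1 + 0.2·t(state IV) + 0.26·t(state I) + 0.26·t(state II)
t(state I) = 1 + 0.26·t(state IV) + 0.28·t(state I) + 0.36·t(state II)
t(state II) = 1 + 0.24·t(state IV) + 0.28·t(state I) + 0.24·t(state II)
Solving: t(state IV) = 4.5464, t(state I) = 5.4014, t(state II) = 4.7415.
Expected picoseconds from state I to state III: 5.4014.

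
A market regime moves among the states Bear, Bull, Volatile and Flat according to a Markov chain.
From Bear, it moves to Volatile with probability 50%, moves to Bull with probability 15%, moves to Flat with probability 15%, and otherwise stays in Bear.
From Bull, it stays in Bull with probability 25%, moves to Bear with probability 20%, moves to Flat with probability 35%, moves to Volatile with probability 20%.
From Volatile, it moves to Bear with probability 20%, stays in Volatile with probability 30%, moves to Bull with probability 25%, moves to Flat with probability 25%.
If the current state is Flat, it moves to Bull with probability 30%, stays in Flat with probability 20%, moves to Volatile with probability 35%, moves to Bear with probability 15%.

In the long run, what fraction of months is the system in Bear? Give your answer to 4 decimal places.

0.1878

Let the stationary distribution be π with π = πP and π_1 + π_2 + π_3 + π_4 = 1.
π_1 = 0.2·π_1 + 0.2·π_2 + 0.2·π_3 + 0.15·π_4
π_2 = 0.15·π_1 + 0.25·π_2 + 0.25·π_3 + 0.3·π_4
π_3 = 0.5·π_1 + 0.2·π_2 + 0.3·π_3 + 0.35·π_4
Solving with the normalization constraint gives π = (0.1878, 0.2434, 0.3254, 0.2434).
So the stationary probability of Bear is 0.1878.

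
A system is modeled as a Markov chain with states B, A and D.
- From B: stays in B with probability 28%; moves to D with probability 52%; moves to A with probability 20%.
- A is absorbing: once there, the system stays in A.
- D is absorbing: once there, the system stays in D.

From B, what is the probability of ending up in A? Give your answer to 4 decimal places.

Let h(s) be the probability of absorption at A starting from transient state s. Then h(A) = 1 and h(D) = 0. By first-step analysis:
h(B) = 0.28·h(B) + 0.2·1 + 0.52·0
Solving: h(B) = 0.2778.
Starting from B, the probability is 0.2778.

0.2778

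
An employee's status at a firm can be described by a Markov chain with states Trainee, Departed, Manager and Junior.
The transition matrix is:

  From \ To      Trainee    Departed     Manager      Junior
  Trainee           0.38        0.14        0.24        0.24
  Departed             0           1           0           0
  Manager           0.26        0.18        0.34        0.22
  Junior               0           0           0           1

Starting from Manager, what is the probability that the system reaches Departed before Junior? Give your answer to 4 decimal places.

0.4268

Let h(s) be the probability of absorption at Departed starting from transient state s. Then h(Departed) = 1 and h(Junior) = 0. By first-step analysis:
h(Trainee) = 0.38·h(Trainee) + 0.14·1 + 0.24·h(Manager) + 0.24·0
h(Manager) = 0.26·h(Trainee) + 0.18·1 + 0.34·h(Manager) + 0.22·0
Solving: h(Trainee) = 0.3910, h(Manager) = 0.4268.
Starting from Manager, the probability is 0.4268.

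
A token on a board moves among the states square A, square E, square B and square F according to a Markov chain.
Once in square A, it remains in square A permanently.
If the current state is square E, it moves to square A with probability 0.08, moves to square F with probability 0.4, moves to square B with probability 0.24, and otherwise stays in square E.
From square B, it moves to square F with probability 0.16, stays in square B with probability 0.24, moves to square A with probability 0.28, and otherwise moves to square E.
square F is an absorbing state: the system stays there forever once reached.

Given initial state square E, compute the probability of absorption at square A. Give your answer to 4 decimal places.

0.2721

Let h(s) be the probability of absorption at square A starting from transient state s. Then h(square A) = 1 and h(square F) = 0. By first-step analysis:
h(square E) = 0.08·1 + 0.28·h(square E) + 0.24·h(square B) + 0.4·0
h(square B) = 0.28·1 + 0.32·h(square E) + 0.24·h(square B) + 0.16·0
Solving: h(square E) = 0.2721, h(square B) = 0.4830.
Starting from square E, the probability is 0.2721.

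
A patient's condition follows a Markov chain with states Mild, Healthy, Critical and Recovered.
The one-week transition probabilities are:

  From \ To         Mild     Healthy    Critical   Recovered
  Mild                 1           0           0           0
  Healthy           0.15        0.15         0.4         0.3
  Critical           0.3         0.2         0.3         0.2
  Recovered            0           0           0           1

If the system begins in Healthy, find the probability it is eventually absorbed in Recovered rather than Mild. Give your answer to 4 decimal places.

0.5631

Let h(s) be the probability of absorption at Recovered starting from transient state s. Then h(Recovered) = 1 and h(Mild) = 0. By first-step analysis:
h(Healthy) = 0.15·0 + 0.15·h(Healthy) + 0.4·h(Critical) + 0.3·1
h(Critical) = 0.3·0 + 0.2·h(Healthy) + 0.3·h(Critical) + 0.2·1
Solving: h(Healthy) = 0.5631, h(Critical) = 0.4466.
Starting from Healthy, the probability is 0.5631.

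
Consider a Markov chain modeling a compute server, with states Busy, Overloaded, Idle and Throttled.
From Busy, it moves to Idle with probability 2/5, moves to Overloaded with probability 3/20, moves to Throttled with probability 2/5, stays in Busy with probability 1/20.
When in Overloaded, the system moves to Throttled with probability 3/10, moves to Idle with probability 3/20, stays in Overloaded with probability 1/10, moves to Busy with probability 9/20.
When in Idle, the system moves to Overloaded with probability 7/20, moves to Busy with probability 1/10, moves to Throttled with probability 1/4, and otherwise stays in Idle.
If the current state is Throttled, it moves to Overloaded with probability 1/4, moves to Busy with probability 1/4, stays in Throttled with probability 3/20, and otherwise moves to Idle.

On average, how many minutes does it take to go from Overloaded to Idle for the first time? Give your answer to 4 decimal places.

Let t(s) be the expected number of minutes to first reach Idle from state s, with t(Idle) = 0. Conditioning on the first minute:
t(Busy) = 1 + 0.05·t(Busy) + 0.15·t(Overloaded) + 0.4·t(Throttled)
t(Overloaded) = 1 + 0.45·t(Busy) + 0.1·t(Overloaded) + 0.3·t(Throttled)
t(Throttled) = 1 + 0.25·t(Busy) + 0.25·t(Overloaded) + 0.15·t(Throttled)
Solving: t(Busy) = 2.9267, t(Overloaded) = 3.6072, t(Throttled) = 3.0982.
Expected minutes from Overloaded to Idle: 3.6072.

3.6072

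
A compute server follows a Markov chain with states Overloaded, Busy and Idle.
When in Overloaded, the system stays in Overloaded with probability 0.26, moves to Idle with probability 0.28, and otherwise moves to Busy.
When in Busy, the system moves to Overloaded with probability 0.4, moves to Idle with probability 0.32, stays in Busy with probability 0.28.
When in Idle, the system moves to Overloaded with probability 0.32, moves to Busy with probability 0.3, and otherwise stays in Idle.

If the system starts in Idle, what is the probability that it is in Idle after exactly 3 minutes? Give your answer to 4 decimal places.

Propagate the distribution vector 3 minutes from Idle.
After 0 minutes: (0.0000, 0.0000, 1.0000)
After 1 minute: (0.3200, 0.3000, 0.3800)
After 2 minutes: (0.3248, 0.3452, 0.3300)
After 3 minutes: (0.3281, 0.3451, 0.3268)
P(in Idle after 3 minutes) = 0.3268

0.3268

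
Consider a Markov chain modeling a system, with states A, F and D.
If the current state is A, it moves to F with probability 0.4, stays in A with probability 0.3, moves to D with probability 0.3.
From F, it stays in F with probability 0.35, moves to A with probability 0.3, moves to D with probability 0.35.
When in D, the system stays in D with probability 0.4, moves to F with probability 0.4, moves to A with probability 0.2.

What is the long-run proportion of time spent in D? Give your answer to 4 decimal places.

Let the stationary distribution be π with π = πP and π_1 + π_2 + π_3 = 1.
π_1 = 0.3·π_1 + 0.3·π_2 + 0.2·π_3
π_2 = 0.4·π_1 + 0.35·π_2 + 0.4·π_3
Solving with the normalization constraint gives π = (0.2646, 0.3810, 0.3545).
So the stationary probability of D is 0.3545.

0.3545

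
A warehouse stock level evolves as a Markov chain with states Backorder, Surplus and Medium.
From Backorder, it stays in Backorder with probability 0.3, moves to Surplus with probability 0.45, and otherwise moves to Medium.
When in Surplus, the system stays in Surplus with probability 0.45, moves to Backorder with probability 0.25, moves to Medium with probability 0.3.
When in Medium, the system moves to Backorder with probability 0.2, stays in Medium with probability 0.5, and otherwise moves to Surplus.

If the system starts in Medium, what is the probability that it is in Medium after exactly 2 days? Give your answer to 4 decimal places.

0.3900

Sum over the intermediate state after 1 day:
P = P(Medium→Backorder)·P(Backorder→Medium) + P(Medium→Surplus)·P(Surplus→Medium) + P(Medium→Medium)·P(Medium→Medium)
  = 0.2×0.25 + 0.3×0.3 + 0.5×0.5
  = 0.0500 + 0.0900 + 0.2500 = 0.3900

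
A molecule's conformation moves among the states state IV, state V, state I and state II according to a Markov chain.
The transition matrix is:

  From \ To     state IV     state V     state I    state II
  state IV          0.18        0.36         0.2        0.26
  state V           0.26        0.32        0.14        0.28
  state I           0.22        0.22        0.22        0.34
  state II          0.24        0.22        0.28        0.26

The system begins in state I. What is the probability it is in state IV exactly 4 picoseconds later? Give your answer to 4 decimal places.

Propagate the distribution vector 4 picoseconds from state I.
After 0 picoseconds: (0.0000, 0.0000, 1.0000, 0.0000)
After 1 picosecond: (0.2200, 0.2200, 0.2200, 0.3400)
After 2 picoseconds: (0.2268, 0.2728, 0.2184, 0.2820)
After 3 picoseconds: (0.2275, 0.2790, 0.2106, 0.2829)
After 4 picoseconds: (0.2277, 0.2798, 0.2101, 0.2824)
P(in state IV after 4 picoseconds) = 0.2277

0.2277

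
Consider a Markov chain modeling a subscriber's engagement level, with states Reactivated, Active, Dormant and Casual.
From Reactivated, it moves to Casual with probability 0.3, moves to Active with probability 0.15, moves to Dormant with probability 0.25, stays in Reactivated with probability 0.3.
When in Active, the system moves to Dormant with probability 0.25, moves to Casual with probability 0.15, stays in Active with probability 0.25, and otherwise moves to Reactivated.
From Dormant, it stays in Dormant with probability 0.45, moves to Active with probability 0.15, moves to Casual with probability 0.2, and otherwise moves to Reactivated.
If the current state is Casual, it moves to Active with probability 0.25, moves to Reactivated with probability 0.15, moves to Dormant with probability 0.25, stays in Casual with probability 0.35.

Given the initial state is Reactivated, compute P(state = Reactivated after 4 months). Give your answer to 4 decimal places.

Propagate the distribution vector 4 months from Reactivated.
After 0 months: (1.0000, 0.0000, 0.0000, 0.0000)
After 1 month: (0.3000, 0.1500, 0.2500, 0.3000)
After 2 months: (0.2375, 0.1950, 0.3000, 0.2675)
After 3 months: (0.2396, 0.1963, 0.3100, 0.2541)
After 4 months: (0.2407, 0.1950, 0.3120, 0.2523)
P(in Reactivated after 4 months) = 0.2407

0.2407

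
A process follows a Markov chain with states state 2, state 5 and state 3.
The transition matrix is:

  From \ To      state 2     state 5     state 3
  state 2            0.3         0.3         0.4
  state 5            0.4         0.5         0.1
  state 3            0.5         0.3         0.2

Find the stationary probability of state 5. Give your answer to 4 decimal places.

Let the stationary distribution be π with π = πP and π_1 + π_2 + π_3 = 1.
π_1 = 0.3·π_1 + 0.4·π_2 + 0.5·π_3
π_2 = 0.3·π_1 + 0.5·π_2 + 0.3·π_3
Solving with the normalization constraint gives π = (0.3854, 0.3750, 0.2396).
So the stationary probability of state 5 is 0.3750.

0.3750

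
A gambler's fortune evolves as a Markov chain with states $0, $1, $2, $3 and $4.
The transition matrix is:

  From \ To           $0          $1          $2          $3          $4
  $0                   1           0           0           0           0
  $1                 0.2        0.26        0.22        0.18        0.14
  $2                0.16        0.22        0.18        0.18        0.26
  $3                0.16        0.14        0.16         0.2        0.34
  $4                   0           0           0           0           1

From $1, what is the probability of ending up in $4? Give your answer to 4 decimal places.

Let h(s) be the probability of absorption at $4 starting from transient state s. Then h($4) = 1 and h($0) = 0. By first-step analysis:
h($1) = 0.2·0 + 0.26·h($1) + 0.22·h($2) + 0.18·h($3) + 0.14·1
h($2) = 0.16·0 + 0.22·h($1) + 0.18·h($2) + 0.18·h($3) + 0.26·1
h($3) = 0.16·0 + 0.14·h($1) + 0.16·h($2) + 0.2·h($3) + 0.34·1
Solving: h($1) = 0.5211, h($2) = 0.5964, h($3) = 0.6355.
Starting from $1, the probability is 0.5211.

0.5211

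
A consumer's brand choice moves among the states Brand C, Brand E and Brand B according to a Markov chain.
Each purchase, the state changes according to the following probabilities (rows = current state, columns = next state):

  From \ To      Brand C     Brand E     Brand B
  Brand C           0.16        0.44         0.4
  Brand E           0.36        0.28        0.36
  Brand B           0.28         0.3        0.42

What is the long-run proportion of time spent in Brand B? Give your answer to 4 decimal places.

0.3946

Let the stationary distribution be π with π = πP and π_1 + π_2 + π_3 = 1.
π_1 = 0.16·π_1 + 0.36·π_2 + 0.28·π_3
π_2 = 0.44·π_1 + 0.28·π_2 + 0.3·π_3
Solving with the normalization constraint gives π = (0.2737, 0.3317, 0.3946).
So the stationary probability of Brand B is 0.3946.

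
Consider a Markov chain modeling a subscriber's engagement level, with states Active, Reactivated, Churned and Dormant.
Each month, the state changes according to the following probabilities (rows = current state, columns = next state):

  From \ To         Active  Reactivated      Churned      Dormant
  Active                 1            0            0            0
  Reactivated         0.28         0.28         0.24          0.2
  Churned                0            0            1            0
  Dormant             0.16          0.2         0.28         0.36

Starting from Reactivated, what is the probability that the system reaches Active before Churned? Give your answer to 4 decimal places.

0.5019

Let h(s) be the probability of absorption at Active starting from transient state s. Then h(Active) = 1 and h(Churned) = 0. By first-step analysis:
h(Reactivated) = 0.28·1 + 0.28·h(Reactivated) + 0.24·0 + 0.2·h(Dormant)
h(Dormant) = 0.16·1 + 0.2·h(Reactivated) + 0.28·0 + 0.36·h(Dormant)
Solving: h(Reactivated) = 0.5019, h(Dormant) = 0.4068.
Starting from Reactivated, the probability is 0.5019.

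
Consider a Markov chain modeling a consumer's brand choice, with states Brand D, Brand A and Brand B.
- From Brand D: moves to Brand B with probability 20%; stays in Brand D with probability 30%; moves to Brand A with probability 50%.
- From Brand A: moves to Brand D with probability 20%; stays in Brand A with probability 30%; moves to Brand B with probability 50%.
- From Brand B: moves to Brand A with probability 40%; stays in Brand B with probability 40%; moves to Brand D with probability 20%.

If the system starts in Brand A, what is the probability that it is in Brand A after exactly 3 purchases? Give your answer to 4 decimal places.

0.3830

Propagate the distribution vector 3 purchases from Brand A.
After 0 purchases: (0.0000, 1.0000, 0.0000)
After 1 purchase: (0.2000, 0.3000, 0.5000)
After 2 purchases: (0.2200, 0.3900, 0.3900)
After 3 purchases: (0.2220, 0.3830, 0.3950)
P(in Brand A after 3 purchases) = 0.3830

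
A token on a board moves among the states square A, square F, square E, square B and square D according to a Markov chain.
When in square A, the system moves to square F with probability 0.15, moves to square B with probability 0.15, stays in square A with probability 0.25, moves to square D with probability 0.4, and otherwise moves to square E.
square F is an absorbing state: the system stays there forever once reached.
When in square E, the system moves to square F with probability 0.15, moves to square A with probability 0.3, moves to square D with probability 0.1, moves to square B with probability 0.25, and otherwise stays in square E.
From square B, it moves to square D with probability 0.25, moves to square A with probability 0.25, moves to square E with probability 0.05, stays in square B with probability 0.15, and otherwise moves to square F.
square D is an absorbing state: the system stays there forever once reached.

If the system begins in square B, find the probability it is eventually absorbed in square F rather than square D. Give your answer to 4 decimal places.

Let h(s) be the probability of absorption at square F starting from transient state s. Then h(square F) = 1 and h(square D) = 0. By first-step analysis:
h(square A) = 0.25·h(square A) + 0.15·1 + 0.05·h(square E) + 0.15·h(square B) + 0.4·0
h(square E) = 0.3·h(square A) + 0.15·1 + 0.2·h(square E) + 0.25·h(square B) + 0.1·0
h(square B) = 0.25·h(square A) + 0.3·1 + 0.05·h(square E) + 0.15·h(square B) + 0.25·0
Solving: h(square A) = 0.3257, h(square E) = 0.4583, h(square B) = 0.4757.
Starting from square B, the probability is 0.4757.

0.4757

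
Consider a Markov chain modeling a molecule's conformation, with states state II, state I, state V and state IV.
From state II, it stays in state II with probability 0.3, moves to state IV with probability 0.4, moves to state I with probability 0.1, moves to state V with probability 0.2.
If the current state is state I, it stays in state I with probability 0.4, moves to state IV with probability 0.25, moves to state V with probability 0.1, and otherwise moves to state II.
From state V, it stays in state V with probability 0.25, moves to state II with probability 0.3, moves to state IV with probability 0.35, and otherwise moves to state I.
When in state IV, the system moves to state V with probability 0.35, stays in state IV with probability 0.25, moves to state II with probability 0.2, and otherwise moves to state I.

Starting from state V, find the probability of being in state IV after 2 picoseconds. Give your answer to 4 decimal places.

0.3200

Propagate the distribution vector 2 picoseconds from state V.
After 0 picoseconds: (0.0000, 0.0000, 1.0000, 0.0000)
After 1 picosecond: (0.3000, 0.1000, 0.2500, 0.3500)
After 2 picoseconds: (0.2600, 0.1650, 0.2550, 0.3200)
P(in state IV after 2 picoseconds) = 0.3200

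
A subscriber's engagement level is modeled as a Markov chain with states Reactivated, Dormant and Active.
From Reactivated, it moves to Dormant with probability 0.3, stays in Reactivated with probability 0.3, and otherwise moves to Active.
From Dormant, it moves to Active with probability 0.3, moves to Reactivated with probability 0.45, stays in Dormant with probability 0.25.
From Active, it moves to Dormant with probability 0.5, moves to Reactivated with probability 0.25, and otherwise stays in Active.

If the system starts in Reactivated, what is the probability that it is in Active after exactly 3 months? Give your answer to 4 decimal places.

Propagate the distribution vector 3 months from Reactivated.
After 0 months: (1.0000, 0.0000, 0.0000)
After 1 month: (0.3000, 0.3000, 0.4000)
After 2 months: (0.3250, 0.3650, 0.3100)
After 3 months: (0.3393, 0.3438, 0.3170)
P(in Active after 3 months) = 0.3170

0.3170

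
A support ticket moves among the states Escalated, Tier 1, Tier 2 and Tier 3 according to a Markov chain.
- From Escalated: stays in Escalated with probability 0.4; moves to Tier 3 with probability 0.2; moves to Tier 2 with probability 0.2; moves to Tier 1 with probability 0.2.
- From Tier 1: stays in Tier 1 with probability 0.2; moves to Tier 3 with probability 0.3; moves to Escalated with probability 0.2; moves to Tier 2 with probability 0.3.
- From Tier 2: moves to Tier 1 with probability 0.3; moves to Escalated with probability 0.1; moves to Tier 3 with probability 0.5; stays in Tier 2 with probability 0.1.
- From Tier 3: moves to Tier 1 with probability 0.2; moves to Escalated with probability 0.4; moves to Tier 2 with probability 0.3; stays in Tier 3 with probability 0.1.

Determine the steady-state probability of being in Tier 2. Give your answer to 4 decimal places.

Let the stationary distribution be π with π = πP and π_1 + π_2 + π_3 + π_4 = 1.
π_1 = 0.4·π_1 + 0.2·π_2 + 0.1·π_3 + 0.4·π_4
π_2 = 0.2·π_1 + 0.2·π_2 + 0.3·π_3 + 0.2·π_4
π_3 = 0.2·π_1 + 0.3·π_2 + 0.1·π_3 + 0.3·π_4
Solving with the normalization constraint gives π = (0.2877, 0.2226, 0.2260, 0.2637).
So the stationary probability of Tier 2 is 0.2260.

0.2260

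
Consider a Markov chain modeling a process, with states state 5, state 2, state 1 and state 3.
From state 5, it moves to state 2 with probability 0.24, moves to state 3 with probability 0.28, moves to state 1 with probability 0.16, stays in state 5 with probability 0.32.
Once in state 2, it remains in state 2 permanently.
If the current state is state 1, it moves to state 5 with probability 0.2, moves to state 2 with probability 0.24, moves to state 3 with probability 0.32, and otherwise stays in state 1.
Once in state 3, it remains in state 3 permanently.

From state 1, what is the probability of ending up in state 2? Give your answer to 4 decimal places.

Let h(s) be the probability of absorption at state 2 starting from transient state s. Then h(state 2) = 1 and h(state 3) = 0. By first-step analysis:
h(state 5) = 0.32·h(state 5) + 0.24·1 + 0.16·h(state 1) + 0.28·0
h(state 1) = 0.2·h(state 5) + 0.24·1 + 0.24·h(state 1) + 0.32·0
Solving: h(state 5) = 0.4554, h(state 1) = 0.4356.
Starting from state 1, the probability is 0.4356.

0.4356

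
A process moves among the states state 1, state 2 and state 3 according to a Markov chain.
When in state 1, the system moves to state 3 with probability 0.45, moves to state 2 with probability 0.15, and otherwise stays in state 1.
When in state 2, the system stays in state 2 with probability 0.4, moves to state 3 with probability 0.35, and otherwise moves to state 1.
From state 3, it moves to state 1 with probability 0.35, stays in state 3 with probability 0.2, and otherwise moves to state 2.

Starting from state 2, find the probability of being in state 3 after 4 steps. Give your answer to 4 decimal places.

0.3330

Propagate the distribution vector 4 steps from state 2.
After 0 steps: (0.0000, 1.0000, 0.0000)
After 1 step: (0.2500, 0.4000, 0.3500)
After 2 steps: (0.3225, 0.3550, 0.3225)
After 3 steps: (0.3306, 0.3355, 0.3339)
After 4 steps: (0.3330, 0.3340, 0.3330)
P(in state 3 after 4 steps) = 0.3330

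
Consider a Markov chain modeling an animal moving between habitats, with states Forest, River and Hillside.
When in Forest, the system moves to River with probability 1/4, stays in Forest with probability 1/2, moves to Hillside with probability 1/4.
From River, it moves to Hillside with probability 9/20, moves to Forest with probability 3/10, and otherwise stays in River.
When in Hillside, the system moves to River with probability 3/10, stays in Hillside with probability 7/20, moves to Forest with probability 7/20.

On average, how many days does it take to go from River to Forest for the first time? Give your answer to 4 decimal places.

3.1206

Let t(s) be the expected number of days to first reach Forest from state s, with t(Forest) = 0. Conditioning on the first day:
t(River) = 1 + 0.25·t(River) + 0.45·t(Hillside)
t(Hillside) = 1 + 0.3·t(River) + 0.35·t(Hillside)
Solving: t(River) = 3.1206, t(Hillside) = 2.9787.
Expected days from River to Forest: 3.1206.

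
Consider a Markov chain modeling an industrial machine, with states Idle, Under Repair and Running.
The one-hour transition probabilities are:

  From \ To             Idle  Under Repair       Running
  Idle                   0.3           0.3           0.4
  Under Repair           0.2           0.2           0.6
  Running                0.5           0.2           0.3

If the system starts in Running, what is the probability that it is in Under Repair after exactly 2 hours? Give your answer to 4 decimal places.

0.2500

Sum over the intermediate state after 1 hour:
P = P(Running→Idle)·P(Idle→Under Repair) + P(Running→Under Repair)·P(Under Repair→Under Repair) + P(Running→Running)·P(Running→Under Repair)
  = 0.5×0.3 + 0.2×0.2 + 0.3×0.2
  = 0.1500 + 0.0400 + 0.0600 = 0.2500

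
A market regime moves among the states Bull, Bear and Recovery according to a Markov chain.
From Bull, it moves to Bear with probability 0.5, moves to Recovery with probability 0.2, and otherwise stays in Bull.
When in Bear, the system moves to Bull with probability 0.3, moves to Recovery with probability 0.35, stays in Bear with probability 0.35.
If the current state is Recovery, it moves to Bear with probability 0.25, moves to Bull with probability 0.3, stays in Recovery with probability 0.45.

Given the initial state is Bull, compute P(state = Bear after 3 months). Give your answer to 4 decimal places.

0.3625

Propagate the distribution vector 3 months from Bull.
After 0 months: (1.0000, 0.0000, 0.0000)
After 1 month: (0.3000, 0.5000, 0.2000)
After 2 months: (0.3000, 0.3750, 0.3250)
After 3 months: (0.3000, 0.3625, 0.3375)
P(in Bear after 3 months) = 0.3625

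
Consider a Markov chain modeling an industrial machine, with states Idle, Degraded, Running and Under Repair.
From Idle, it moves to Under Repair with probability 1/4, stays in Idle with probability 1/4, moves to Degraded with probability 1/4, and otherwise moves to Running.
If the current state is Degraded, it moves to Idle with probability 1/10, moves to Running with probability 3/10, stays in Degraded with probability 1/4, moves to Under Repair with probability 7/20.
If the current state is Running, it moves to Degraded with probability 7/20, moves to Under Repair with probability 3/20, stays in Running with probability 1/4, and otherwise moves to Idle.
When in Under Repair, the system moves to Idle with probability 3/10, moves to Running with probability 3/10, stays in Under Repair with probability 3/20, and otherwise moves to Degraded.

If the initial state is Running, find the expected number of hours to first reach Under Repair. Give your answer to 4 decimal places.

4.3400

Let t(s) be the expected number of hours to first reach Under Repair from state s, with t(Under Repair) = 0. Conditioning on the first hour:
t(Idle) = 1 + 0.25·t(Idle) + 0.25·t(Degraded) + 0.25·t(Running)
t(Degraded) = 1 + 0.1·t(Idle) + 0.25·t(Degraded) + 0.3·t(Running)
t(Running) = 1 + 0.25·t(Idle) + 0.35·t(Degraded) + 0.25·t(Running)
Solving: t(Idle) = 3.9800, t(Degraded) = 3.6000, t(Running) = 4.3400.
Expected hours from Running to Under Repair: 4.3400.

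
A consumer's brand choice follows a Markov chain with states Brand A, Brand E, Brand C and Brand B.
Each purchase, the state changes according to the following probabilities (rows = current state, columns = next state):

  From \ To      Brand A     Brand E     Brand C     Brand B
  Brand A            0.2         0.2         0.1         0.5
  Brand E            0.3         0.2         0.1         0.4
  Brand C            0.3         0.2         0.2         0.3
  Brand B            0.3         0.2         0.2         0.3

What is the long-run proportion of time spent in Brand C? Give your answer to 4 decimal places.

0.1527

Let the stationary distribution be π with π = πP and π_1 + π_2 + π_3 + π_4 = 1.
π_1 = 0.2·π_1 + 0.3·π_2 + 0.3·π_3 + 0.3·π_4
π_2 = 0.2·π_1 + 0.2·π_2 + 0.2·π_3 + 0.2·π_4
π_3 = 0.1·π_1 + 0.1·π_2 + 0.2·π_3 + 0.2·π_4
Solving with the normalization constraint gives π = (0.2727, 0.2000, 0.1527, 0.3745).
So the stationary probability of Brand C is 0.1527.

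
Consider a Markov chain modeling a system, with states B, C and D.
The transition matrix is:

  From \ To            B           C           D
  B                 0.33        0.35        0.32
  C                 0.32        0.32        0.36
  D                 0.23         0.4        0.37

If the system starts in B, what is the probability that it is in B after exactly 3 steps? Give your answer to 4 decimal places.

Propagate the distribution vector 3 steps from B.
After 0 steps: (1.0000, 0.0000, 0.0000)
After 1 step: (0.3300, 0.3500, 0.3200)
After 2 steps: (0.2945, 0.3555, 0.3500)
After 3 steps: (0.2914, 0.3568, 0.3517)
P(in B after 3 steps) = 0.2914

0.2914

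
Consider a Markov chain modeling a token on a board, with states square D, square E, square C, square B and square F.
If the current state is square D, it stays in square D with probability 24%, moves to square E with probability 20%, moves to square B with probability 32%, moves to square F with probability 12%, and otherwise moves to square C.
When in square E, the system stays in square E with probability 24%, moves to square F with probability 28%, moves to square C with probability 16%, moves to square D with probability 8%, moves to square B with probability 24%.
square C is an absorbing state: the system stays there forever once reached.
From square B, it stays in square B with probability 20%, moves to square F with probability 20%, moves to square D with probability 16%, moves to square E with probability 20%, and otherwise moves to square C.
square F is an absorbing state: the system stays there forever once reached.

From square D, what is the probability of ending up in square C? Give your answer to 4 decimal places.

0.4789

Let h(s) be the probability of absorption at square C starting from transient state s. Then h(square C) = 1 and h(square F) = 0. By first-step analysis:
h(square D) = 0.24·h(square D) + 0.2·h(square E) + 0.12·1 + 0.32·h(square B) + 0.12·0
h(square E) = 0.08·h(square D) + 0.24·h(square E) + 0.16·1 + 0.24·h(square B) + 0.28·0
h(square B) = 0.16·h(square D) + 0.2·h(square E) + 0.24·1 + 0.2·h(square B) + 0.2·0
Solving: h(square D) = 0.4789, h(square E) = 0.4190, h(square B) = 0.5005.
Starting from square D, the probability is 0.4789.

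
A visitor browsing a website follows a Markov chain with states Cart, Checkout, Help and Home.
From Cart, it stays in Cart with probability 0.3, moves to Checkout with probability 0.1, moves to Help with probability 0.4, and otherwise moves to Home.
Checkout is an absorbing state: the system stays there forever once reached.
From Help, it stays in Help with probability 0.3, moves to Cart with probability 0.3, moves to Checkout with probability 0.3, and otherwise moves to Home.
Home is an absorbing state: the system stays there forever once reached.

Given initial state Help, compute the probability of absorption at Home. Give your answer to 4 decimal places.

Let h(s) be the probability of absorption at Home starting from transient state s. Then h(Home) = 1 and h(Checkout) = 0. By first-step analysis:
h(Cart) = 0.3·h(Cart) + 0.1·0 + 0.4·h(Help) + 0.2·1
h(Help) = 0.3·h(Cart) + 0.3·0 + 0.3·h(Help) + 0.1·1
Solving: h(Cart) = 0.4865, h(Help) = 0.3514.
Starting from Help, the probability is 0.3514.

0.3514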